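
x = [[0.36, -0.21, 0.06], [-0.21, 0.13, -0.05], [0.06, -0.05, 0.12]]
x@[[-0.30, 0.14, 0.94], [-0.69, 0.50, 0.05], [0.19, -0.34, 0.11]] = [[0.05, -0.08, 0.33], [-0.04, 0.05, -0.20], [0.04, -0.06, 0.07]]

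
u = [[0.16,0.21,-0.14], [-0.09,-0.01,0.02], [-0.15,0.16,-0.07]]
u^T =[[0.16, -0.09, -0.15], [0.21, -0.01, 0.16], [-0.14, 0.02, -0.07]]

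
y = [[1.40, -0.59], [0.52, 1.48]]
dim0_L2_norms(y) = [1.49, 1.59]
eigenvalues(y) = [(1.44+0.55j), (1.44-0.55j)]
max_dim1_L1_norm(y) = 2.0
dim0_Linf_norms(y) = [1.4, 1.48]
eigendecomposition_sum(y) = [[(0.7+0.33j), (-0.29+0.77j)], [0.26-0.68j, 0.74+0.22j]] + [[0.70-0.33j, -0.30-0.77j],[0.26+0.68j, 0.74-0.22j]]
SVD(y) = [[-0.52, 0.86], [0.86, 0.52]] @ diag([1.596402166775623, 1.4901007086482765]) @ [[-0.17, 0.98],[0.98, 0.17]]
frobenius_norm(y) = 2.18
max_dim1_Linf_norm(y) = 1.48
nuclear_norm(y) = 3.09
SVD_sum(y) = [[0.14, -0.81], [-0.24, 1.35]] + [[1.26, 0.22], [0.76, 0.13]]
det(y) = 2.38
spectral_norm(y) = 1.60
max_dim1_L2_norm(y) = 1.57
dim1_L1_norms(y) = [1.99, 2.0]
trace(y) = 2.88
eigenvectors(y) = [[0.73+0.00j, 0.73-0.00j], [(-0.05-0.68j), -0.05+0.68j]]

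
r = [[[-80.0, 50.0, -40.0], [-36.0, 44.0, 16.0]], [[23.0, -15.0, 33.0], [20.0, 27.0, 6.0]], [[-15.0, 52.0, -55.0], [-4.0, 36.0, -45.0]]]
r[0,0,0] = -80.0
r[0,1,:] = [-36.0, 44.0, 16.0]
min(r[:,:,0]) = -80.0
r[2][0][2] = -55.0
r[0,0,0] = -80.0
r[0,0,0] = -80.0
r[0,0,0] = -80.0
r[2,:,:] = [[-15.0, 52.0, -55.0], [-4.0, 36.0, -45.0]]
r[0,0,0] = -80.0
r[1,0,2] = 33.0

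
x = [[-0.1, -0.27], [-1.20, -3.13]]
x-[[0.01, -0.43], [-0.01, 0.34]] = [[-0.11, 0.16], [-1.19, -3.47]]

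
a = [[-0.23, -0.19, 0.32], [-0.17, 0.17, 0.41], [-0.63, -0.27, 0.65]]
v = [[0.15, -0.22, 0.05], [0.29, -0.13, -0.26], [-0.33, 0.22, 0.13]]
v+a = [[-0.08,-0.41,0.37], [0.12,0.04,0.15], [-0.96,-0.05,0.78]]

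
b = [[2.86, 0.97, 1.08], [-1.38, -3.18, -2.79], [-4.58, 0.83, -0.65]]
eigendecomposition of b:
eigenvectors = [[-0.48+0.00j, -0.09+0.09j, (-0.09-0.09j)], [-0.33+0.00j, (0.75+0j), 0.75-0.00j], [0.81+0.00j, -0.45-0.46j, -0.45+0.46j]]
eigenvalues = [(1.69+0j), (-1.33+1.56j), (-1.33-1.56j)]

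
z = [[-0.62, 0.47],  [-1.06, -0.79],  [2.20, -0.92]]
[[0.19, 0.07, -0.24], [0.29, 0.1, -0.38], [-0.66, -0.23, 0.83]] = z @ [[-0.29,  -0.10,  0.37], [0.02,  0.01,  -0.02]]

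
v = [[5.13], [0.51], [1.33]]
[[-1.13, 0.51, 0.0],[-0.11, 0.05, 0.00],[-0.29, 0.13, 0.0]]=v@[[-0.22, 0.1, -0.0]]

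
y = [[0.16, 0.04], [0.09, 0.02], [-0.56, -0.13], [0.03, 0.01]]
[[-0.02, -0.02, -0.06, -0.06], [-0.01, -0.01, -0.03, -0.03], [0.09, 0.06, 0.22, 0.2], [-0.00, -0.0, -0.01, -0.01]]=y @ [[-0.24, -0.03, -0.35, -0.27], [0.38, -0.37, -0.17, -0.36]]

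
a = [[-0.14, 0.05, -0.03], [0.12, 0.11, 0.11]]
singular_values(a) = [0.22, 0.12]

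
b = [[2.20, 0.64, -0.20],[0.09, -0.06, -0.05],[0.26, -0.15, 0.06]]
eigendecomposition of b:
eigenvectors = [[-0.99, -0.13, 0.15],[-0.04, 0.68, -0.19],[-0.12, 0.72, 0.97]]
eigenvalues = [2.2, -0.13, 0.13]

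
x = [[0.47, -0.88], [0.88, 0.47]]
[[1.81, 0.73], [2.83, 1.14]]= x @ [[3.36, 1.35], [-0.26, -0.11]]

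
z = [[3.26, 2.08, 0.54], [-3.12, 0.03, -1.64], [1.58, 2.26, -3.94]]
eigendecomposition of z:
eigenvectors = [[0.42+0.43j, (0.42-0.43j), -0.16+0.00j], [-0.77+0.00j, -0.77-0.00j, 0.29+0.00j], [(-0.13+0.18j), -0.13-0.18j, (0.94+0j)]]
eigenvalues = [(1.43+2.12j), (1.43-2.12j), (-3.52+0j)]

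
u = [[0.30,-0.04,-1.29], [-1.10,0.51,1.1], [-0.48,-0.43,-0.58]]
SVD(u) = [[-0.61, -0.34, -0.72], [0.77, -0.47, -0.44], [-0.19, -0.82, 0.54]] @ diag([2.041456179936526, 0.9057062318781753, 0.4468253427638178]) @ [[-0.46,0.24,0.85],[0.89,0.14,0.44],[0.01,-0.96,0.28]]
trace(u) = 0.23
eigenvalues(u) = [(-1.03+0j), (0.63+0.63j), (0.63-0.63j)]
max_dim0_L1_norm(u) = 2.97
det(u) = -0.83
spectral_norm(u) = 2.04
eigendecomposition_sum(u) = [[(-0.38+0j), (-0.19+0j), (-0.63+0j)], [(0.01-0j), 0.00-0.00j, 0.02-0.00j], [(-0.4+0j), -0.19+0.00j, -0.66+0.00j]] + [[0.34+0.06j, (0.07-0.19j), -0.33-0.06j],[(-0.55+0.56j), 0.25+0.38j, (0.54-0.53j)],[(-0.04-0.2j), (-0.12+0j), (0.04+0.19j)]] + [[0.34-0.06j, 0.07+0.19j, (-0.33+0.06j)], [-0.55-0.56j, (0.25-0.38j), (0.54+0.53j)], [-0.04+0.20j, (-0.12-0j), 0.04-0.19j]]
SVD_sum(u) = [[0.58, -0.3, -1.07], [-0.72, 0.38, 1.34], [0.17, -0.09, -0.32]] + [[-0.27, -0.04, -0.13], [-0.37, -0.06, -0.18], [-0.66, -0.10, -0.33]] + [[-0.0, 0.31, -0.09], [-0.00, 0.19, -0.05], [0.0, -0.23, 0.07]]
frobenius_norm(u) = 2.28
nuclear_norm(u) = 3.39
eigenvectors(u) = [[(0.69+0j), 0.23+0.32j, (0.23-0.32j)], [(-0.02+0j), -0.89+0.00j, -0.89-0.00j], [(0.72+0j), 0.13-0.19j, (0.13+0.19j)]]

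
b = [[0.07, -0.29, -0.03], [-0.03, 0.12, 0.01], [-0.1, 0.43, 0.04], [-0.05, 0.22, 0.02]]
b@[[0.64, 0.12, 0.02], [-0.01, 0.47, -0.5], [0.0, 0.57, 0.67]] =[[0.05, -0.14, 0.13], [-0.02, 0.06, -0.05], [-0.07, 0.21, -0.19], [-0.03, 0.11, -0.1]]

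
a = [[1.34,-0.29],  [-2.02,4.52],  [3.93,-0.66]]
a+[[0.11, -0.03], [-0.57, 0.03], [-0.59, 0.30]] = [[1.45, -0.32],  [-2.59, 4.55],  [3.34, -0.36]]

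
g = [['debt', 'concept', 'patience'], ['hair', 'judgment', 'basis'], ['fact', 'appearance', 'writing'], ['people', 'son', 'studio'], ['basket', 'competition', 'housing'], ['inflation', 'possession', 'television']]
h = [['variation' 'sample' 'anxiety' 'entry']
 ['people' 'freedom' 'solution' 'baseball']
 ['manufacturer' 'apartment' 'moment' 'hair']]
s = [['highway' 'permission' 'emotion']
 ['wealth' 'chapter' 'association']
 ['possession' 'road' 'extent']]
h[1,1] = 'freedom'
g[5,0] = 'inflation'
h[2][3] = 'hair'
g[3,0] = 'people'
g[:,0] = ['debt', 'hair', 'fact', 'people', 'basket', 'inflation']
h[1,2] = 'solution'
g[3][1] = 'son'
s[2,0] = 'possession'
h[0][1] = 'sample'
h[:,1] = ['sample', 'freedom', 'apartment']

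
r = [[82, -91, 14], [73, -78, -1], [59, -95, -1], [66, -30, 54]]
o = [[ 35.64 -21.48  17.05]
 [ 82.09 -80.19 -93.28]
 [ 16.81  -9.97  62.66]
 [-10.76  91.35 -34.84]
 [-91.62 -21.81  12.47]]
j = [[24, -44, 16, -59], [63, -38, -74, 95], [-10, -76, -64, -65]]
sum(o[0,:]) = 31.21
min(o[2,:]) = -9.97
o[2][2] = 62.66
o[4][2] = 12.47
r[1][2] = -1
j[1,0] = 63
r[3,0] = 66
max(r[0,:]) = 82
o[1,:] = [82.09, -80.19, -93.28]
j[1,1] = -38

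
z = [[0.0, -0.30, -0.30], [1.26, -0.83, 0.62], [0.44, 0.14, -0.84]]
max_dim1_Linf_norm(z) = 1.26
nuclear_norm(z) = 2.97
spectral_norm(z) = 1.63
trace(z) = -1.67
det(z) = -0.56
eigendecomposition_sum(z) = [[-0.00+0.39j, -0.13-0.07j, -0.20-0.05j],[0.59+0.28j, -0.20+0.15j, (-0.22+0.27j)],[(0.24+0.09j), (-0.07+0.07j), (-0.08+0.12j)]] + [[-0.00-0.39j, (-0.13+0.07j), (-0.2+0.05j)], [(0.59-0.28j), (-0.2-0.15j), -0.22-0.27j], [(0.24-0.09j), (-0.07-0.07j), -0.08-0.12j]] + [[0.01-0.00j, -0.04+0.00j, 0.10-0.00j], [0.08-0.00j, (-0.44+0j), 1.06-0.00j], [(-0.05+0j), (0.28-0j), -0.69+0.00j]]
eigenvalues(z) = [(-0.28+0.65j), (-0.28-0.65j), (-1.12+0j)]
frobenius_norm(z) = 1.94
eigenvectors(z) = [[(0.2+0.44j), (0.2-0.44j), (-0.08+0j)], [0.81+0.00j, (0.81-0j), -0.83+0.00j], [(0.32-0.03j), (0.32+0.03j), 0.54+0.00j]]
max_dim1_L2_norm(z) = 1.63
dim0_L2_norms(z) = [1.33, 0.89, 1.09]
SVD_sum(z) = [[0.03, -0.02, 0.01], [1.24, -0.84, 0.65], [-0.06, 0.04, -0.03]] + [[0.12, 0.01, -0.22], [0.02, 0.00, -0.03], [0.46, 0.03, -0.84]] + [[-0.15, -0.29, -0.09], [0.00, 0.01, 0.00], [0.04, 0.08, 0.02]]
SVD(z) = [[-0.02, 0.26, -0.97], [-1.0, 0.04, 0.03], [0.04, 0.97, 0.26]] @ diag([1.6327736272162778, 0.9858620496792003, 0.3490362463546235]) @ [[-0.76, 0.52, -0.40], [0.48, 0.03, -0.88], [0.44, 0.86, 0.27]]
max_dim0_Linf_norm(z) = 1.26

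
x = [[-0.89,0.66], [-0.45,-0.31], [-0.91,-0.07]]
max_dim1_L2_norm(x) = 1.11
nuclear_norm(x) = 2.04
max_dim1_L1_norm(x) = 1.55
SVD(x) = [[-0.74, 0.61],[-0.25, -0.64],[-0.62, -0.47]] @ diag([1.3887877444429522, 0.6561772633100429]) @ [[0.96, -0.27], [0.27, 0.96]]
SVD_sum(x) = [[-1.00, 0.27],  [-0.34, 0.09],  [-0.83, 0.23]] + [[0.11, 0.39], [-0.11, -0.4], [-0.08, -0.30]]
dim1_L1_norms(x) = [1.55, 0.76, 0.98]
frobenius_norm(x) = 1.54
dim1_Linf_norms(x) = [0.89, 0.45, 0.91]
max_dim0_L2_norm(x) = 1.35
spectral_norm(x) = 1.39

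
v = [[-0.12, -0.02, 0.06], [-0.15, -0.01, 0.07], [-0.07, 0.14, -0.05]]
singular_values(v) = [0.22, 0.16, 0.0]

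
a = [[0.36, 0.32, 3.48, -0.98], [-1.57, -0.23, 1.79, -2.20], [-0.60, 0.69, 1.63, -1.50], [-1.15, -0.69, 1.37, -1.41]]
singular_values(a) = [5.42, 2.25, 0.91, 0.0]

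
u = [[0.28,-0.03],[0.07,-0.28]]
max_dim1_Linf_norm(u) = 0.28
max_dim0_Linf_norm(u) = 0.28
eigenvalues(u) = [0.28, -0.28]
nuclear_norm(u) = 0.56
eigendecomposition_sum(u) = [[0.28, -0.02], [0.04, -0.0]] + [[0.0, -0.02],[0.04, -0.28]]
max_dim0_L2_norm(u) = 0.29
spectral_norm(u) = 0.33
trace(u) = 0.00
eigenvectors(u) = [[0.99, 0.05], [0.12, 1.0]]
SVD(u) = [[-0.68,-0.73], [-0.73,0.68]] @ diag([0.33071337695236397, 0.23071337695236402]) @ [[-0.73,0.68],[-0.68,-0.73]]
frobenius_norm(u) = 0.40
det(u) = -0.08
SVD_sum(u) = [[0.16, -0.15], [0.18, -0.16]] + [[0.12,  0.12],[-0.11,  -0.12]]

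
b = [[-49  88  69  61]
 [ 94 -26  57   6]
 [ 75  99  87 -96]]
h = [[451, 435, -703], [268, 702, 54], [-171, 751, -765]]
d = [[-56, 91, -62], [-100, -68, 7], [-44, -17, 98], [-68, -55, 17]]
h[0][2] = -703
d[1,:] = [-100, -68, 7]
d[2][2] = 98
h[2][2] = -765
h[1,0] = 268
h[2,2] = -765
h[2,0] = -171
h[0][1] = 435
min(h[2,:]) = -765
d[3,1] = -55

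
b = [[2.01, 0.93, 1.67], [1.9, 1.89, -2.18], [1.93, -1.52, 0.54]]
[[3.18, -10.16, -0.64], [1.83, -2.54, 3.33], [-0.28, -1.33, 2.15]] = b@[[0.56, -1.86, 0.97],  [1.11, -2.38, -0.61],  [0.61, -2.52, -1.21]]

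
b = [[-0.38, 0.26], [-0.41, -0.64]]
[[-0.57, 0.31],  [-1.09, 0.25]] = b@ [[1.85, -0.75],[0.52, 0.09]]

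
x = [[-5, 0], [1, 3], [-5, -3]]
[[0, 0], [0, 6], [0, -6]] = x @ [[0, 0], [0, 2]]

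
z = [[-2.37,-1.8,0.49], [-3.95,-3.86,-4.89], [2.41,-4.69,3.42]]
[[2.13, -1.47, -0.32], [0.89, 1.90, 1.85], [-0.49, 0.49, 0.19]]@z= [[-0.01,3.34,7.14], [-5.16,-17.61,-2.53], [-0.32,-1.90,-1.99]]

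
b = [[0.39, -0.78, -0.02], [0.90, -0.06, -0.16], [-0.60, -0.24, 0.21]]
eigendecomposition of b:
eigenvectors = [[(-0.11-0.58j), -0.11+0.58j, (0.18+0j)],[(-0.61+0j), -0.61-0.00j, (0.05+0j)],[(0.45-0.27j), 0.45+0.27j, 0.98+0.00j]]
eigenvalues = [(0.23+0.78j), (0.23-0.78j), (0.09+0j)]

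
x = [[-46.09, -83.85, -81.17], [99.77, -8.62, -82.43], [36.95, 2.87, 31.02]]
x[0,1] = -83.85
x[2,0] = 36.95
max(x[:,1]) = 2.87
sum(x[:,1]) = -89.6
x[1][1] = -8.62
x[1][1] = -8.62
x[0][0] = -46.09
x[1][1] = -8.62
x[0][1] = -83.85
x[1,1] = -8.62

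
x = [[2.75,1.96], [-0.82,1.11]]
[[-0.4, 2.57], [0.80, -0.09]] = x @ [[-0.43, 0.65],[0.4, 0.40]]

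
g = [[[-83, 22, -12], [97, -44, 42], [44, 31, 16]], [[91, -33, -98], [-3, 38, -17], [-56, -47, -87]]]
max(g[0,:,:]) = 97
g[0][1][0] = 97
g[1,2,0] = -56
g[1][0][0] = 91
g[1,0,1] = -33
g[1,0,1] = -33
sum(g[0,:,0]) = 58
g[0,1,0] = 97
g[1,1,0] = -3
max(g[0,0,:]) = 22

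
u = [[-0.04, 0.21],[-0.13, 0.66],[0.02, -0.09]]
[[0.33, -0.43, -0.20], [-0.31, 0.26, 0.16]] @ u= [[0.04, -0.2], [-0.02, 0.09]]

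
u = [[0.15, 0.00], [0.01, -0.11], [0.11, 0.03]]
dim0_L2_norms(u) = [0.19, 0.11]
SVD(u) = [[-0.80, -0.13], [0.01, -0.98], [-0.6, 0.17]] @ diag([0.18687106494249525, 0.11304514623484609]) @ [[-1.0, -0.1], [-0.10, 1.00]]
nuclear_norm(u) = 0.30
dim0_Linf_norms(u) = [0.15, 0.11]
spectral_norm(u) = 0.19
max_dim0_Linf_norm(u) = 0.15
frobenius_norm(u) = 0.22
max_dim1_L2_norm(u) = 0.15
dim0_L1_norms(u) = [0.27, 0.14]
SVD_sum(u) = [[0.15,0.01], [-0.00,-0.0], [0.11,0.01]] + [[0.0, -0.01],[0.01, -0.11],[-0.0, 0.02]]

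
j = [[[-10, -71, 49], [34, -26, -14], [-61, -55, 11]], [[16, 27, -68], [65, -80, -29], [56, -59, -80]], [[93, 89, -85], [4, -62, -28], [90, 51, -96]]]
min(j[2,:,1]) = -62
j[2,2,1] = 51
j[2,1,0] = 4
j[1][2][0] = 56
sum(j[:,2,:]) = -143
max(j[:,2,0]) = 90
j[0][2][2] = 11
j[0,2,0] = -61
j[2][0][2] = -85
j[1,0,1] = 27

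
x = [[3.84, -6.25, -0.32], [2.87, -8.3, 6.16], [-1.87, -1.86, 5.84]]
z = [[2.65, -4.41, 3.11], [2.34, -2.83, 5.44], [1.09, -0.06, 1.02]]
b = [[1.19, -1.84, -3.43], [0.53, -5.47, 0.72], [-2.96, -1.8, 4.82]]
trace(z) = 0.84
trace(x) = 1.38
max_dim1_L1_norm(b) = 9.58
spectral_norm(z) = 8.76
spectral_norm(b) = 6.91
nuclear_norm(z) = 11.53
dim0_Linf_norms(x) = [3.84, 8.3, 6.16]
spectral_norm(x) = 12.89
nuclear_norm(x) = 19.98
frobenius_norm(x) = 14.49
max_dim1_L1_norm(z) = 10.61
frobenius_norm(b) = 9.08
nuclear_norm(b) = 13.67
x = z + b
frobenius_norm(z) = 9.03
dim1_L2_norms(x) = [7.34, 10.73, 6.41]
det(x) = 41.29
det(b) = 37.60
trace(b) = 0.54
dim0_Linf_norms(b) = [2.96, 5.47, 4.82]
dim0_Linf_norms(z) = [2.65, 4.41, 5.44]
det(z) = -13.25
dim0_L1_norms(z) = [6.08, 7.3, 9.57]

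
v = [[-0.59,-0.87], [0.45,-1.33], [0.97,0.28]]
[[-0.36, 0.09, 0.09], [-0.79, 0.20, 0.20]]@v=[[0.34, 0.22], [0.75, 0.48]]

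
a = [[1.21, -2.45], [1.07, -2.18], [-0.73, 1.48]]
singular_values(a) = [4.01, 0.0]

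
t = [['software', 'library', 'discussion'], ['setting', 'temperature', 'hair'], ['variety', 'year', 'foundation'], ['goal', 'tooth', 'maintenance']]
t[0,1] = 'library'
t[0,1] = 'library'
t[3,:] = ['goal', 'tooth', 'maintenance']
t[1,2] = 'hair'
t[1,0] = 'setting'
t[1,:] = ['setting', 'temperature', 'hair']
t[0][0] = 'software'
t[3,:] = ['goal', 'tooth', 'maintenance']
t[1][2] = 'hair'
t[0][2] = 'discussion'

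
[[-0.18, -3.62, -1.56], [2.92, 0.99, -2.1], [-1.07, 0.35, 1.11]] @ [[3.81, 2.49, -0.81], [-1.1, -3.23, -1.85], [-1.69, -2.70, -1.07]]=[[5.93, 15.46, 8.51], [13.59, 9.74, -1.95], [-6.34, -6.79, -0.97]]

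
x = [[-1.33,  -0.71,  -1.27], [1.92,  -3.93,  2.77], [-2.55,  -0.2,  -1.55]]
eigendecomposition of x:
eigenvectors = [[0.62+0.00j, -0.12-0.25j, -0.12+0.25j], [-0.21+0.00j, (-0.91+0j), (-0.91-0j)], [(-0.76+0j), -0.01-0.31j, -0.01+0.31j]]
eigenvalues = [(0.47+0j), (-3.64+1.49j), (-3.64-1.49j)]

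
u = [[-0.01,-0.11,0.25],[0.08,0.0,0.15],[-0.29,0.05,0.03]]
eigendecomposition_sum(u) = [[(-0+0.15j), (-0.06-0.02j), (0.12+0.01j)], [(0.06+0.07j), -0.03+0.02j, 0.06-0.05j], [(-0.14+0.02j), (0.01-0.06j), 0.01+0.12j]] + [[(-0-0.15j), (-0.06+0.02j), 0.12-0.01j], [0.06-0.07j, -0.03-0.02j, 0.06+0.05j], [(-0.14-0.02j), 0.01+0.06j, (0.01-0.12j)]] + [[(-0-0j),0.01+0.00j,-0j],[-0.03-0.00j,(0.07+0j),0.03-0.00j],[(-0.02-0j),0.03+0.00j,(0.01-0j)]]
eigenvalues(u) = [(-0.03+0.28j), (-0.03-0.28j), (0.08+0j)]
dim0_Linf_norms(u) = [0.29, 0.11, 0.25]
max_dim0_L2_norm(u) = 0.3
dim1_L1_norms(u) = [0.37, 0.23, 0.37]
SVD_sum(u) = [[0.13, -0.07, 0.15], [0.10, -0.05, 0.11], [-0.11, 0.06, -0.13]] + [[-0.14, -0.02, 0.11], [-0.03, -0.00, 0.02], [-0.18, -0.02, 0.15]] + [[-0.0, -0.03, -0.01],[0.01, 0.05, 0.02],[0.0, 0.01, 0.0]]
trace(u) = 0.02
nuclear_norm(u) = 0.68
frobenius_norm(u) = 0.44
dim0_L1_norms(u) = [0.38, 0.16, 0.43]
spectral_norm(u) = 0.31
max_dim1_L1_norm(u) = 0.37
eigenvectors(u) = [[(0.66+0j), 0.66-0.00j, 0.08+0.00j], [(0.31-0.27j), (0.31+0.27j), 0.90+0.00j], [(0.08+0.62j), (0.08-0.62j), (0.43+0j)]]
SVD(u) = [[0.66, -0.59, -0.46], [0.5, -0.12, 0.86], [-0.56, -0.80, 0.22]] @ diag([0.31361612870937516, 0.2973770732664489, 0.06566429858626142]) @ [[0.63, -0.32, 0.71], [0.77, 0.09, -0.64], [0.14, 0.94, 0.30]]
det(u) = 0.01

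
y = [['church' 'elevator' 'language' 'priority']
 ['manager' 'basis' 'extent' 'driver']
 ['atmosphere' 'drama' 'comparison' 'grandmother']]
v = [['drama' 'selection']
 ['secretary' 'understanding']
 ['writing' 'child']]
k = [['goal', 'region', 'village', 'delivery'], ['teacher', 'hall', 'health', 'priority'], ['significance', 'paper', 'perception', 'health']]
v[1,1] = 'understanding'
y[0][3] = 'priority'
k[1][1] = 'hall'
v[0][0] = 'drama'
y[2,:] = ['atmosphere', 'drama', 'comparison', 'grandmother']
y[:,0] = ['church', 'manager', 'atmosphere']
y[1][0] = 'manager'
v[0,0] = 'drama'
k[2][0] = 'significance'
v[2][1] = 'child'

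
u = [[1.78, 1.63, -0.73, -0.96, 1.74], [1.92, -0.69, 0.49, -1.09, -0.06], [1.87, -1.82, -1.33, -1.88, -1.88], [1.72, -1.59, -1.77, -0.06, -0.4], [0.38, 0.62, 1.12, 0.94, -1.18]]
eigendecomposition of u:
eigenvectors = [[(-0.07-0.29j), -0.07+0.29j, (-0.03+0j), 0.85+0.00j, (0.56+0j)], [(-0.15+0.1j), -0.15-0.10j, (0.63+0j), 0.39+0.00j, 0.05+0.00j], [-0.65+0.00j, (-0.65-0j), (-0.4+0j), -0.02+0.00j, -0.28+0.00j], [(-0.45-0.07j), -0.45+0.07j, 0.06+0.00j, (0.29+0j), 0.75+0.00j], [0.18+0.47j, 0.18-0.47j, (-0.66+0j), (0.21+0j), (0.22+0j)]]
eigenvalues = [(-2.33+2.27j), (-2.33-2.27j), (-1.15+0j), (2.65+0j), (1.68+0j)]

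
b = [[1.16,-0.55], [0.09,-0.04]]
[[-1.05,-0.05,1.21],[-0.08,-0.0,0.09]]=b @ [[-0.34,  -0.18,  0.75], [1.2,  -0.29,  -0.62]]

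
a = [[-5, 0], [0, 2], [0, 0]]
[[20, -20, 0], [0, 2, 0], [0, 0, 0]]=a@[[-4, 4, 0], [0, 1, 0]]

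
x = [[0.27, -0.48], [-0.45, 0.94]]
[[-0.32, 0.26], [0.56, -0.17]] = x@[[-0.86,4.27], [0.18,1.86]]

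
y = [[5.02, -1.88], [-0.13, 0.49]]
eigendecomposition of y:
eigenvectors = [[1.0, 0.38], [-0.03, 0.93]]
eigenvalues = [5.07, 0.44]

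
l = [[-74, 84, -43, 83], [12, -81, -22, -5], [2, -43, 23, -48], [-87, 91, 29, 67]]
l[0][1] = 84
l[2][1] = -43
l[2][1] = -43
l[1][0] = 12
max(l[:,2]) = 29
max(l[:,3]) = 83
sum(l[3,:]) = 100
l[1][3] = -5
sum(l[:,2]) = -13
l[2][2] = 23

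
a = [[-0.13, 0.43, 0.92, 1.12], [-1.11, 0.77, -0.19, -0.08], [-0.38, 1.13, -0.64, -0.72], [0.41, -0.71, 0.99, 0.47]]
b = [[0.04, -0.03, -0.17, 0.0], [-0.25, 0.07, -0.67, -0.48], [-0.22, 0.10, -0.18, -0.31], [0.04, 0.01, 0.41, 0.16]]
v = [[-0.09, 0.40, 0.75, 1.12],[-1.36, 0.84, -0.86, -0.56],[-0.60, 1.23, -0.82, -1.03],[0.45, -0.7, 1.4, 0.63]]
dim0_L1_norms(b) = [0.55, 0.21, 1.43, 0.95]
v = b + a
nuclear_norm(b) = 1.33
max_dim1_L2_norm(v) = 1.9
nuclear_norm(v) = 5.64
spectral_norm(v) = 3.13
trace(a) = 0.47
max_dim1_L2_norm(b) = 0.86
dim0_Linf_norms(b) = [0.25, 0.1, 0.67, 0.48]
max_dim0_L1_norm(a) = 3.04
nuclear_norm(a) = 4.84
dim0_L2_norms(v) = [1.56, 1.69, 1.98, 1.74]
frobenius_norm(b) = 1.08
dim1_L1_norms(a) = [2.6, 2.15, 2.87, 2.58]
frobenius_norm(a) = 2.90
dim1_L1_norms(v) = [2.36, 3.62, 3.68, 3.18]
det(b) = -0.00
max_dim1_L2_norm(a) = 1.53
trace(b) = 0.09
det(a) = 0.75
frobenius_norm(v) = 3.50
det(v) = 1.48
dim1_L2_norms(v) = [1.41, 1.9, 1.9, 1.75]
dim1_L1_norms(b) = [0.24, 1.47, 0.81, 0.62]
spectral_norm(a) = 2.35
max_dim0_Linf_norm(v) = 1.4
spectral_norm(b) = 1.04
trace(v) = 0.56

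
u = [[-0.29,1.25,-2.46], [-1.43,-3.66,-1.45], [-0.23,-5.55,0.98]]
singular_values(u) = [6.84, 3.15, 0.55]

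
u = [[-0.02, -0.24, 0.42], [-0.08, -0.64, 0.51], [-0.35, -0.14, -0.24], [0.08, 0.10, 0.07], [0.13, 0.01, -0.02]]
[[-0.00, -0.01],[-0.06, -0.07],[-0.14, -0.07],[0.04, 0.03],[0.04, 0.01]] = u@[[0.32, 0.06],[0.11, 0.18],[0.07, 0.09]]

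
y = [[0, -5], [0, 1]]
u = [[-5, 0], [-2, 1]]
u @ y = [[0, 25], [0, 11]]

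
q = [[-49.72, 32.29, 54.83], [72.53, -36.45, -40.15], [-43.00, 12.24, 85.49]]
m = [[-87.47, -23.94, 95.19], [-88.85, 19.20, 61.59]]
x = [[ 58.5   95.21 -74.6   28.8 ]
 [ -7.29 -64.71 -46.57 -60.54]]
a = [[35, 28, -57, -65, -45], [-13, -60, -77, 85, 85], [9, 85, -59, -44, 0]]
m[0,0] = -87.47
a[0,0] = 35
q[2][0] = -43.0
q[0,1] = 32.29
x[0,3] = 28.8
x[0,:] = [58.5, 95.21, -74.6, 28.8]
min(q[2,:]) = -43.0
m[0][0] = -87.47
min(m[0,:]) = -87.47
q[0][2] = 54.83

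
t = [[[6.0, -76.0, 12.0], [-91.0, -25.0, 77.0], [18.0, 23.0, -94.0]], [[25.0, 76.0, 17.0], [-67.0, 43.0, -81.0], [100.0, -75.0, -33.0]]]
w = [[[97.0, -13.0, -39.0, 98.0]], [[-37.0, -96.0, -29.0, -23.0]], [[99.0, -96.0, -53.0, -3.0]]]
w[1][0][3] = -23.0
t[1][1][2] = -81.0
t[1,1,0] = -67.0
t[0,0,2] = 12.0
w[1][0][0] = -37.0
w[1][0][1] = -96.0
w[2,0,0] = 99.0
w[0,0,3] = 98.0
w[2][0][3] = -3.0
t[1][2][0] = 100.0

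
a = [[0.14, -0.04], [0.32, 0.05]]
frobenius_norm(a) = 0.36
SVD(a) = [[-0.39, -0.92], [-0.92, 0.39]] @ diag([0.3505857360690036, 0.05647691267194877]) @ [[-1.0, -0.09], [-0.09, 1.0]]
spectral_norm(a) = 0.35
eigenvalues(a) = [(0.1+0.1j), (0.1-0.1j)]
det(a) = 0.02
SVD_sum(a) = [[0.14,0.01], [0.32,0.03]] + [[0.0, -0.05], [-0.0, 0.02]]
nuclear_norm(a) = 0.41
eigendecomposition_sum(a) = [[0.07+0.03j,-0.02+0.02j], [0.16-0.15j,0.02+0.07j]] + [[(0.07-0.03j),-0.02-0.02j], [0.16+0.15j,0.02-0.07j]]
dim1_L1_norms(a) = [0.18, 0.37]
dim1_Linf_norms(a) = [0.14, 0.32]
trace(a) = 0.19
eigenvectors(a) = [[0.13+0.31j, (0.13-0.31j)], [0.94+0.00j, (0.94-0j)]]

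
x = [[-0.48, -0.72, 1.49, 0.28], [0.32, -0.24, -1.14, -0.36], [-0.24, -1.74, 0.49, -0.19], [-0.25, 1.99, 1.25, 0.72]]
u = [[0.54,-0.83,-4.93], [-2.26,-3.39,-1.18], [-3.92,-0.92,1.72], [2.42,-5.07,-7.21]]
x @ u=[[-3.80,0.05,3.76], [4.31,3.42,-0.66], [1.42,6.61,5.45], [-7.79,-11.34,-4.16]]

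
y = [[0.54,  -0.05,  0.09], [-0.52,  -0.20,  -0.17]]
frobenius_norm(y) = 0.80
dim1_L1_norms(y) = [0.68, 0.89]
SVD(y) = [[-0.68, 0.73], [0.73, 0.68]] @ diag([0.7793912604282779, 0.184524424312936]) @ [[-0.96, -0.14, -0.24], [0.21, -0.94, -0.27]]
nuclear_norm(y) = 0.96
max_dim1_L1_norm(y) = 0.89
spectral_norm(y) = 0.78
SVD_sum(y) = [[0.51, 0.08, 0.13], [-0.55, -0.08, -0.14]] + [[0.03,  -0.13,  -0.04], [0.03,  -0.12,  -0.03]]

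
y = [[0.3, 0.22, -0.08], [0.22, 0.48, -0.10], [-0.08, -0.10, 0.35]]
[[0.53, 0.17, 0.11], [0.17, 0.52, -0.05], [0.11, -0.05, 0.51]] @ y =[[0.19, 0.19, -0.02],[0.17, 0.29, -0.08],[-0.02, -0.05, 0.17]]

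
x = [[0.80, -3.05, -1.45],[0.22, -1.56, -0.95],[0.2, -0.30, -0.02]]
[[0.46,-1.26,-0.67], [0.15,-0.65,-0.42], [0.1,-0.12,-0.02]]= x @ [[0.51, 0.01, -0.06], [0.01, 0.41, 0.01], [-0.06, 0.01, 0.41]]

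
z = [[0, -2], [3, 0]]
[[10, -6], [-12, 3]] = z @ [[-4, 1], [-5, 3]]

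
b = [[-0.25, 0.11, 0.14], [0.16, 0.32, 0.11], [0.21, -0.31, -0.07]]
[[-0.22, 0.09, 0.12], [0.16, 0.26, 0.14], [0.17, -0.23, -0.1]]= b @[[0.9,0.04,0.04],[0.04,0.73,0.17],[0.04,0.17,0.76]]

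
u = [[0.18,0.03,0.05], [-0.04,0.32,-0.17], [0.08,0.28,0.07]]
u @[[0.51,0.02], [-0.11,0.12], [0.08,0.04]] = [[0.09, 0.01], [-0.07, 0.03], [0.02, 0.04]]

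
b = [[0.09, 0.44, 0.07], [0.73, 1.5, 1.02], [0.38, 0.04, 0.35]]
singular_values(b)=[2.03, 0.42, 0.08]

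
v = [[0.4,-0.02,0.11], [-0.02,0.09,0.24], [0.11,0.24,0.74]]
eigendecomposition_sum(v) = [[0.04, 0.05, 0.17],[0.05, 0.07, 0.23],[0.17, 0.23, 0.73]] + [[0.36, -0.07, -0.06],[-0.07, 0.02, 0.01],[-0.06, 0.01, 0.01]] + [[0.00, 0.00, -0.0],  [0.00, 0.0, -0.0],  [-0.00, -0.00, 0.00]]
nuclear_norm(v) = 1.23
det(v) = 0.00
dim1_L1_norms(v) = [0.53, 0.35, 1.09]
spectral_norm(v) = 0.84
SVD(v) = [[-0.22, 0.97, -0.14],[-0.29, -0.2, -0.94],[-0.93, -0.16, 0.33]] @ diag([0.8410597782321426, 0.3853643242400239, 0.003575897527833983]) @ [[-0.22, -0.29, -0.93], [0.97, -0.2, -0.16], [-0.14, -0.94, 0.33]]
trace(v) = 1.23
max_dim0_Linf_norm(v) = 0.74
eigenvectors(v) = [[0.22, -0.97, 0.14], [0.29, 0.20, 0.94], [0.93, 0.16, -0.33]]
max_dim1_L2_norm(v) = 0.79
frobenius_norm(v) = 0.93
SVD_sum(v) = [[0.04, 0.05, 0.17], [0.05, 0.07, 0.23], [0.17, 0.23, 0.73]] + [[0.36, -0.07, -0.06], [-0.07, 0.02, 0.01], [-0.06, 0.01, 0.01]] + [[0.0, 0.0, -0.0], [0.00, 0.00, -0.0], [-0.0, -0.0, 0.0]]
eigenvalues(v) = [0.84, 0.39, 0.0]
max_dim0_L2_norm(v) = 0.79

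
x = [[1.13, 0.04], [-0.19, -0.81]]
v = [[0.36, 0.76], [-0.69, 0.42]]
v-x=[[-0.77,0.72], [-0.5,1.23]]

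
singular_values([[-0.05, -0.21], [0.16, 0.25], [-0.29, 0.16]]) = [0.36, 0.33]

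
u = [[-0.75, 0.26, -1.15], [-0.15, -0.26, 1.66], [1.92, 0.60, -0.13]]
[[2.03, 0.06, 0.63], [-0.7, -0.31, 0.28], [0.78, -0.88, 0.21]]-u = [[2.78, -0.2, 1.78], [-0.55, -0.05, -1.38], [-1.14, -1.48, 0.34]]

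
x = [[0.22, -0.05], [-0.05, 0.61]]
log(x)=[[-1.53,-0.13], [-0.13,-0.50]]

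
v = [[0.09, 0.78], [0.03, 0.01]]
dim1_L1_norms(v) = [0.87, 0.04]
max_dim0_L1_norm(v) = 0.79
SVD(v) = [[-1.00, -0.02], [-0.02, 1.0]] @ diag([0.7852891636630315, 0.028651866141953766]) @ [[-0.12, -0.99], [0.99, -0.12]]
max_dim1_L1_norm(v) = 0.87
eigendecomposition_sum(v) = [[0.13, 0.51], [0.02, 0.08]] + [[-0.04, 0.27], [0.01, -0.07]]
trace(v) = 0.10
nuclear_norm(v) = 0.81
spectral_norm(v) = 0.79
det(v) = -0.02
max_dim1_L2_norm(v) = 0.79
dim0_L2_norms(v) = [0.09, 0.78]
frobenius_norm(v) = 0.79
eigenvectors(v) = [[0.99, -0.97], [0.15, 0.25]]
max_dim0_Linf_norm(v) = 0.78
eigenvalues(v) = [0.21, -0.11]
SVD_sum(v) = [[0.09, 0.78], [0.0, 0.01]] + [[-0.00, 0.0], [0.03, -0.00]]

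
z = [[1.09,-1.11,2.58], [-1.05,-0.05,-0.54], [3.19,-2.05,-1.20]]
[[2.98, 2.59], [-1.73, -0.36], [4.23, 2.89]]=z @ [[1.4,0.22], [-0.17,-1.28], [0.49,0.36]]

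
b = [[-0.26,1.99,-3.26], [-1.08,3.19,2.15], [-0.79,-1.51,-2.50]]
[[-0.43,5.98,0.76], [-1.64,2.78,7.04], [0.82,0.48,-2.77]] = b @ [[0.10, -0.3, -1.21],[-0.40, 1.41, 1.34],[-0.12, -0.95, 0.68]]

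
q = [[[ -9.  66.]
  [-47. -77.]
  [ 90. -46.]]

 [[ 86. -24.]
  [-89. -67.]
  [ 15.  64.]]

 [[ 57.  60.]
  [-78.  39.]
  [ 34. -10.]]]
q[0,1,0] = -47.0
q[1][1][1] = -67.0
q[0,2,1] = -46.0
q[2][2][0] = 34.0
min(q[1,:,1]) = -67.0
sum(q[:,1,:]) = -319.0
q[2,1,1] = 39.0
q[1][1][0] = -89.0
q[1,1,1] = -67.0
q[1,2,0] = 15.0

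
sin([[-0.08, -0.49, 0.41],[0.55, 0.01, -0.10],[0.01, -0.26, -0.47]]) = [[-0.08, -0.52, 0.41], [0.57, 0.02, -0.08], [-0.0, -0.26, -0.44]]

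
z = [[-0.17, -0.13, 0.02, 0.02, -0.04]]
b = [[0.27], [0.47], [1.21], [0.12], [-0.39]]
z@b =[[-0.06]]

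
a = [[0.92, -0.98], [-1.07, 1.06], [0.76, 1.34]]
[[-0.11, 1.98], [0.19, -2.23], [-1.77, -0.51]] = a @ [[-0.95,  1.09], [-0.78,  -1.0]]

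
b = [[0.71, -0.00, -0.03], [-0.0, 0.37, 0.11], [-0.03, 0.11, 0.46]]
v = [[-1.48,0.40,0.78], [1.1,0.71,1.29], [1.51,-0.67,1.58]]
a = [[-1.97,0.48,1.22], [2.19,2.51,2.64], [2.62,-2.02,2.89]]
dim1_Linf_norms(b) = [0.71, 0.37, 0.46]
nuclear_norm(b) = 1.54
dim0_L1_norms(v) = [4.09, 1.78, 3.65]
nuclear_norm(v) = 5.40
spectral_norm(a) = 5.21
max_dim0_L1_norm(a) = 6.78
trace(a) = 3.43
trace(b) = 1.54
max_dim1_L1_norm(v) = 3.76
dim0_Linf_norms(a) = [2.62, 2.51, 2.89]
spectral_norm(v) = 2.82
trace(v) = 0.81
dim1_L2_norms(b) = [0.71, 0.39, 0.47]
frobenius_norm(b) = 0.94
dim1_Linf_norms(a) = [1.97, 2.64, 2.89]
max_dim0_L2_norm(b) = 0.71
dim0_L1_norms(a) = [6.78, 5.01, 6.75]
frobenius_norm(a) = 6.55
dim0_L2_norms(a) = [3.94, 3.26, 4.1]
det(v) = -4.27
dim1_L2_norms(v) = [1.72, 1.84, 2.29]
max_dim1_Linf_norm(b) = 0.71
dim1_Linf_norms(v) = [1.48, 1.29, 1.58]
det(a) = -37.93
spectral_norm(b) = 0.71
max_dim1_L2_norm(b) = 0.71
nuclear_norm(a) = 10.72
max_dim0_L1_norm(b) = 0.74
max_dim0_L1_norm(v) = 4.09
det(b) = 0.11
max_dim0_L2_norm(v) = 2.38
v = b @ a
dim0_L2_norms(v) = [2.38, 1.05, 2.18]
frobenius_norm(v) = 3.40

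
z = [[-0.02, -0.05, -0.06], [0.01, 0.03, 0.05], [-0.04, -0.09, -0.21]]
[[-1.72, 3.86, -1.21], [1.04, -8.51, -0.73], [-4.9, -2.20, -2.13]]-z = [[-1.7, 3.91, -1.15], [1.03, -8.54, -0.78], [-4.86, -2.11, -1.92]]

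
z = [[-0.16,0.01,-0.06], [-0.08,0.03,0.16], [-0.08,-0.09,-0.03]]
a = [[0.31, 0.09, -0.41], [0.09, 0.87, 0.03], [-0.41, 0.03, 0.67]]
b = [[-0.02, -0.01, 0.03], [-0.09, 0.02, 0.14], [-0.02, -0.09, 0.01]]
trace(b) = 0.01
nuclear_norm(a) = 1.85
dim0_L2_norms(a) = [0.52, 0.88, 0.79]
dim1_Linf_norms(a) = [0.41, 0.87, 0.67]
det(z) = -0.00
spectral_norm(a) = 0.95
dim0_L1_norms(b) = [0.13, 0.12, 0.18]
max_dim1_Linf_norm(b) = 0.14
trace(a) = 1.85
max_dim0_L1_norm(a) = 1.11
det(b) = 0.00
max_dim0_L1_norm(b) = 0.18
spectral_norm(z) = 0.20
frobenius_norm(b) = 0.20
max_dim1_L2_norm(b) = 0.17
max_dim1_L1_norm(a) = 1.11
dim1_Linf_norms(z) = [0.16, 0.16, 0.09]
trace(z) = -0.16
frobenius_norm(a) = 1.29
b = z @ a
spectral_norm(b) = 0.17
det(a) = 0.03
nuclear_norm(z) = 0.46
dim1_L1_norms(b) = [0.06, 0.25, 0.12]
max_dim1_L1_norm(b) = 0.25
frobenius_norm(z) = 0.28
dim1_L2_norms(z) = [0.17, 0.18, 0.12]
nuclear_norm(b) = 0.27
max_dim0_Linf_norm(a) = 0.87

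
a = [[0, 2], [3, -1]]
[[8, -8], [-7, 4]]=a @ [[-1, 0], [4, -4]]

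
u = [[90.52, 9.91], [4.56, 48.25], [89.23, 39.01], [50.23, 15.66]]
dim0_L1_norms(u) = [234.54, 112.83]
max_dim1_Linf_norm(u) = 90.52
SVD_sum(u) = [[84.55, 27.95], [18.49, 6.11], [92.06, 30.44], [49.95, 16.51]] + [[5.97,  -18.04],  [-13.93,  42.14],  [-2.83,  8.57],  [0.28,  -0.85]]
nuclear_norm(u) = 192.23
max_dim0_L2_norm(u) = 136.75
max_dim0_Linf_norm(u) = 90.52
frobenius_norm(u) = 151.30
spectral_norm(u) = 143.11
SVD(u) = [[-0.62, 0.39], [-0.14, -0.90], [-0.68, -0.18], [-0.37, 0.02]] @ diag([143.10799572725676, 49.123290391905435]) @ [[-0.95, -0.31],[0.31, -0.95]]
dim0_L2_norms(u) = [136.75, 64.76]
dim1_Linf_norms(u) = [90.52, 48.25, 89.23, 50.23]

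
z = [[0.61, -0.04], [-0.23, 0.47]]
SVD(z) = [[-0.81,0.59], [0.59,0.81]] @ diag([0.7003618682439883, 0.3962237417290772]) @ [[-0.9, 0.44],[0.44, 0.90]]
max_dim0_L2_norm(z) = 0.65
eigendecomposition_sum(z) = [[0.52,-0.11], [-0.64,0.14]] + [[0.09, 0.07], [0.41, 0.33]]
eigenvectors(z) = [[0.63, 0.21],[-0.77, 0.98]]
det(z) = 0.28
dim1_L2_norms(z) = [0.61, 0.52]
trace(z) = 1.08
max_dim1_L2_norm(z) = 0.61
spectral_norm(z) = 0.70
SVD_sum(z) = [[0.51, -0.25], [-0.37, 0.18]] + [[0.1, 0.21], [0.14, 0.29]]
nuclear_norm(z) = 1.10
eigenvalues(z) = [0.66, 0.42]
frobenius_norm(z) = 0.80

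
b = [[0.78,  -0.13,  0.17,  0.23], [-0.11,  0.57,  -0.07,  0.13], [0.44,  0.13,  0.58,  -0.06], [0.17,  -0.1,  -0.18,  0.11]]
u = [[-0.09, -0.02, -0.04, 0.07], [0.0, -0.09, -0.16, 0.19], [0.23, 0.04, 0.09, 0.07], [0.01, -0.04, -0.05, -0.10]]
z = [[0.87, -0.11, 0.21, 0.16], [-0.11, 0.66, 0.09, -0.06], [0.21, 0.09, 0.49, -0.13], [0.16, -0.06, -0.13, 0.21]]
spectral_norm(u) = 0.29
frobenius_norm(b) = 1.30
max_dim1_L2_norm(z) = 0.92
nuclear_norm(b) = 2.16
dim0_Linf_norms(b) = [0.78, 0.57, 0.58, 0.23]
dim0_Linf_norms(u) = [0.23, 0.09, 0.16, 0.19]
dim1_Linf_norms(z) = [0.87, 0.66, 0.49, 0.21]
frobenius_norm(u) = 0.41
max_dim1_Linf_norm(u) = 0.23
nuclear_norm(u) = 0.67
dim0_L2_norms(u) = [0.25, 0.11, 0.19, 0.24]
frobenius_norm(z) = 1.30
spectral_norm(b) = 1.04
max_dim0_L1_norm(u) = 0.43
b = z + u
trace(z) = 2.23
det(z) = 0.03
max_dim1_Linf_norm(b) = 0.78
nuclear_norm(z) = 2.23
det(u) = -0.00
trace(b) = 2.04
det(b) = -0.01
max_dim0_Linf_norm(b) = 0.78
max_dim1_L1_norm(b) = 1.31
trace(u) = -0.19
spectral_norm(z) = 1.00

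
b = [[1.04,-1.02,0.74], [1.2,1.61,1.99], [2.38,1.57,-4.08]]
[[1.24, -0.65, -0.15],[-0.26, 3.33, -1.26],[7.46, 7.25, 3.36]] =b@ [[1.65, 1.27, 0.26], [-0.22, 1.63, -0.10], [-0.95, -0.41, -0.71]]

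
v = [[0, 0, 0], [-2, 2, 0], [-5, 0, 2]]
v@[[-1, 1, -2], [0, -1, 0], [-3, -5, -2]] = [[0, 0, 0], [2, -4, 4], [-1, -15, 6]]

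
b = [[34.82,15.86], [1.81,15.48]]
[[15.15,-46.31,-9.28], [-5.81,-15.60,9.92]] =b@[[0.64, -0.92, -0.59], [-0.45, -0.90, 0.71]]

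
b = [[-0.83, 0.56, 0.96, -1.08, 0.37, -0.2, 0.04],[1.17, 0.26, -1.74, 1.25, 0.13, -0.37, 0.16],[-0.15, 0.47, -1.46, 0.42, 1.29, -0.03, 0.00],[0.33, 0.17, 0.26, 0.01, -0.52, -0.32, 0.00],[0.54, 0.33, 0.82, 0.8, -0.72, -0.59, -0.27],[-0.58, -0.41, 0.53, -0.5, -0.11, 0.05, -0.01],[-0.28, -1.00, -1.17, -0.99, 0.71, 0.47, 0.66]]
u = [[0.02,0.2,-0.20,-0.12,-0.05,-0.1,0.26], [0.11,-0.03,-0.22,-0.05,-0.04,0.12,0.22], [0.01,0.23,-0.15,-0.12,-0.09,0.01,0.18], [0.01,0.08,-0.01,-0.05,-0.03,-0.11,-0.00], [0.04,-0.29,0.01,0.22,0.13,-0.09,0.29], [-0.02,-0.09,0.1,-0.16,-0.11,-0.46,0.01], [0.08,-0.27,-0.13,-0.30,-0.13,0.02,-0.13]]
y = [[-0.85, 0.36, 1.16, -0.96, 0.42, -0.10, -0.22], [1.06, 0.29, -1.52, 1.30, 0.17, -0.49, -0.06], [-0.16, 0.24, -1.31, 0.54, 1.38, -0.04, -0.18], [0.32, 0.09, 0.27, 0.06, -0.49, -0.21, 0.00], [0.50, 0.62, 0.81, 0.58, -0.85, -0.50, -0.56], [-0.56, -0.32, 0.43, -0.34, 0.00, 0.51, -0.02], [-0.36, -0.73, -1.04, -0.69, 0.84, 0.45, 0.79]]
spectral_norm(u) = 0.61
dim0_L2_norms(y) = [1.63, 1.14, 2.71, 1.96, 1.94, 1.0, 1.01]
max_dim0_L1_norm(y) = 6.54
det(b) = 0.03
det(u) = -0.00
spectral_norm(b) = 3.39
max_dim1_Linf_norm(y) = 1.52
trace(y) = -1.36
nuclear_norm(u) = 2.26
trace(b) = -2.03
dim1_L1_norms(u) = [0.95, 0.79, 0.79, 0.29, 1.07, 0.95, 1.06]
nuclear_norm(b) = 9.00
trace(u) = -0.67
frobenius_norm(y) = 4.58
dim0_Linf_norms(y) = [1.06, 0.73, 1.52, 1.3, 1.38, 0.51, 0.79]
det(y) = 0.00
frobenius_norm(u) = 1.09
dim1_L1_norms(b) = [4.04, 5.08, 3.82, 1.61, 4.07, 2.19, 5.28]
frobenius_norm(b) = 4.75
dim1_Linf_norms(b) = [1.08, 1.74, 1.46, 0.52, 0.82, 0.58, 1.17]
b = y + u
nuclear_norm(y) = 8.11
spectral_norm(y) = 3.28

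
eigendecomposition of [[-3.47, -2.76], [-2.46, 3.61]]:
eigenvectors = [[-0.96, 0.33], [-0.3, -0.94]]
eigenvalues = [-4.33, 4.47]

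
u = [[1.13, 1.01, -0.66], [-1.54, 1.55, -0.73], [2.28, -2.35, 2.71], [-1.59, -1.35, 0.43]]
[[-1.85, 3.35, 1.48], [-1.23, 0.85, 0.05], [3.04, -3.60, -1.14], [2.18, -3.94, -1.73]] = u @ [[-0.43, 1.19, 0.62], [-0.88, 1.07, 0.35], [0.72, -1.4, -0.64]]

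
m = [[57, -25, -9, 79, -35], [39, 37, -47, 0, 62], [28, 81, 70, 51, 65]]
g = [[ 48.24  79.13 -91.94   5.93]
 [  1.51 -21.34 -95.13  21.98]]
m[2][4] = 65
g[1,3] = 21.98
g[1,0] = 1.51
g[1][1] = -21.34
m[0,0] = 57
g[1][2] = -95.13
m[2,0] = 28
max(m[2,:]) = 81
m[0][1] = -25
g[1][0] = 1.51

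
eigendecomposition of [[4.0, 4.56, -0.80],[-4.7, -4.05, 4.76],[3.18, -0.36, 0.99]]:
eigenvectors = [[0.43+0.28j, (0.43-0.28j), 0.64+0.00j], [-0.76+0.00j, (-0.76-0j), (0.08+0j)], [-0.01-0.39j, (-0.01+0.39j), (0.76+0j)]]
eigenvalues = [(-1.34+4.17j), (-1.34-4.17j), (3.62+0j)]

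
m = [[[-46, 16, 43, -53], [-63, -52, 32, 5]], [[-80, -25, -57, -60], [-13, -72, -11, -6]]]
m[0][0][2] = 43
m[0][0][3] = -53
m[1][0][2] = -57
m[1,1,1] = -72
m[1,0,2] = -57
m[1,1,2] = -11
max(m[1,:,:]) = -6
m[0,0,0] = -46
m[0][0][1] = 16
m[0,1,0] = -63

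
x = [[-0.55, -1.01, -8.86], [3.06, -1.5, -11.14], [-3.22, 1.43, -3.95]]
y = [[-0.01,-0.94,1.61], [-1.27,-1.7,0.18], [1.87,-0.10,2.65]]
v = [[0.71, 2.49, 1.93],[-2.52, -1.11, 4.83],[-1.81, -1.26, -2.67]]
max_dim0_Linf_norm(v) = 4.83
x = y @ v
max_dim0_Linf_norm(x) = 11.14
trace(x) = -6.00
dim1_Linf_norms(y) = [1.61, 1.7, 2.65]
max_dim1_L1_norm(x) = 15.7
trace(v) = -3.07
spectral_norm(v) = 5.97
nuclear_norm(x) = 20.32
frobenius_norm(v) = 7.30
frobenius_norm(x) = 15.61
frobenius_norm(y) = 4.31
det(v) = -29.85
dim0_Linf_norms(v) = [2.52, 2.49, 4.83]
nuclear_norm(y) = 6.19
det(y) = 1.89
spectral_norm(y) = 3.56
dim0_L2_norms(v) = [3.18, 3.0, 5.85]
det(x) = -56.43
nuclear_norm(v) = 11.23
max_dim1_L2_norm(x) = 11.65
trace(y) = 0.94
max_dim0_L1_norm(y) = 4.44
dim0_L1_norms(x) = [6.83, 3.94, 23.95]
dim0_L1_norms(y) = [3.15, 2.74, 4.44]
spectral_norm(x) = 14.88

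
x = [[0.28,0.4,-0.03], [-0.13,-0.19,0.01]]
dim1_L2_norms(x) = [0.49, 0.23]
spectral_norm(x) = 0.54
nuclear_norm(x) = 0.55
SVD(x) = [[-0.9,  0.43], [0.43,  0.9]] @ diag([0.5407227127869955, 0.004352915835653346]) @ [[-0.57, -0.82, 0.06], [0.39, -0.33, -0.86]]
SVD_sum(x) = [[0.28, 0.40, -0.03], [-0.13, -0.19, 0.01]] + [[0.0, -0.00, -0.0], [0.00, -0.00, -0.0]]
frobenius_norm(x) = 0.54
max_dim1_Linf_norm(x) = 0.4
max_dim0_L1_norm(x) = 0.59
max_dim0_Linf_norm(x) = 0.4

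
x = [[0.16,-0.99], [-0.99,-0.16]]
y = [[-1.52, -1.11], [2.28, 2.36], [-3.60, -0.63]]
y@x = [[0.86,1.68], [-1.97,-2.63], [0.05,3.66]]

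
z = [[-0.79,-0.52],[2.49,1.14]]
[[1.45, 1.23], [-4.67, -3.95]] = z @[[-1.97, -1.67],  [0.21, 0.18]]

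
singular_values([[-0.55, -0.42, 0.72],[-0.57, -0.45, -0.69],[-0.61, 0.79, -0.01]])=[1.0, 1.0, 1.0]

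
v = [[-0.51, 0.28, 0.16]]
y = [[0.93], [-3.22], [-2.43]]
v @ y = [[-1.76]]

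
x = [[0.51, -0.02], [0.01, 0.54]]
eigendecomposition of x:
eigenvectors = [[-0.89, 0.71], [0.45, -0.71]]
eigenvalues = [0.52, 0.53]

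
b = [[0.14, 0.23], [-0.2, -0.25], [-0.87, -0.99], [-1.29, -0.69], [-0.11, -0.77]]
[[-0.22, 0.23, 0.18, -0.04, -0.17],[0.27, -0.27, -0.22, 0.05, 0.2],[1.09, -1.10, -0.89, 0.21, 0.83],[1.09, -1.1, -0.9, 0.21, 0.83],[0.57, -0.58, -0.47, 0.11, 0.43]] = b @ [[-0.49, 0.49, 0.4, -0.09, -0.37], [-0.67, 0.68, 0.55, -0.13, -0.51]]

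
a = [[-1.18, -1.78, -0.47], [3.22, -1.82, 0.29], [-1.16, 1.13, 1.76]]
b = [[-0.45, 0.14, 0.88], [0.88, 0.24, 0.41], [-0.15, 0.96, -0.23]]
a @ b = [[-0.96, -1.04, -1.66], [-3.09, 0.29, 2.02], [1.25, 1.8, -0.96]]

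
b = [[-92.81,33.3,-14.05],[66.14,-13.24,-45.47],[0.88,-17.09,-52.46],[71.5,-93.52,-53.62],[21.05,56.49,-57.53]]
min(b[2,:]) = -52.46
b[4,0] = 21.05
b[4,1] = 56.49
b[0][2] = -14.05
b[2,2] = -52.46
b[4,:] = [21.05, 56.49, -57.53]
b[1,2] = -45.47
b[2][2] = -52.46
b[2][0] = 0.88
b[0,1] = 33.3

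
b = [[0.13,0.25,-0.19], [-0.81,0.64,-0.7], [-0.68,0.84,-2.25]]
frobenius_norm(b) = 2.81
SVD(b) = [[0.08, 0.19, 0.98], [0.41, -0.9, 0.14], [0.91, 0.39, -0.15]] @ diag([2.735324790271923, 0.6000594527290589, 0.24418629141368586]) @ [[-0.34,0.38,-0.86], [0.81,-0.34,-0.48], [0.47,0.86,0.2]]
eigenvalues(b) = [(0.29+0.33j), (0.29-0.33j), (-2.06+0j)]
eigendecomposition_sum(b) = [[0.08+0.22j, 0.10-0.08j, -0.03+0.01j], [-0.35+0.28j, (0.22+0.13j), (-0.04-0.05j)], [(-0.13+0.05j), 0.05+0.06j, -0.01-0.02j]] + [[0.08-0.22j, (0.1+0.08j), -0.03-0.01j], [-0.35-0.28j, 0.22-0.13j, (-0.04+0.05j)], [-0.13-0.05j, 0.05-0.06j, (-0.01+0.02j)]] + [[-0.02-0.00j, (0.04+0j), -0.12-0.00j], [-0.12-0.00j, (0.2+0j), (-0.62-0j)], [(-0.42-0j), 0.74+0.00j, -2.24-0.00j]]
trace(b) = -1.48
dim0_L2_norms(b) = [1.07, 1.09, 2.36]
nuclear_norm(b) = 3.58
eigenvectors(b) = [[-0.15+0.42j, -0.15-0.42j, 0.05+0.00j], [-0.85+0.00j, -0.85-0.00j, (0.27+0j)], [(-0.25-0.08j), -0.25+0.08j, (0.96+0j)]]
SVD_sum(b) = [[-0.07,0.08,-0.18], [-0.39,0.43,-0.96], [-0.85,0.95,-2.13]] + [[0.09,  -0.04,  -0.05], [-0.44,  0.18,  0.26], [0.19,  -0.08,  -0.11]] + [[0.11, 0.21, 0.05], [0.02, 0.03, 0.01], [-0.02, -0.03, -0.01]]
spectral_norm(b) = 2.74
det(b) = -0.40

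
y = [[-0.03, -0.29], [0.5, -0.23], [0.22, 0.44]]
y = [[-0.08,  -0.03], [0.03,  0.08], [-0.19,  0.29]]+[[0.05, -0.26], [0.47, -0.31], [0.41, 0.15]]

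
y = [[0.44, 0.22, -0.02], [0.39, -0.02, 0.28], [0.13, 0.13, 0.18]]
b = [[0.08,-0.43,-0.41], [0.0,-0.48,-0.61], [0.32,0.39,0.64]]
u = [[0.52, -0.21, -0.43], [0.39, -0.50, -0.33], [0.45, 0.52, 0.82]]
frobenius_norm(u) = 1.47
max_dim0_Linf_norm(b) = 0.64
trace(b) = 0.24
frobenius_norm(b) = 1.28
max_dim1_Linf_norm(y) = 0.44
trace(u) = 0.84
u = b + y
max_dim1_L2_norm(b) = 0.81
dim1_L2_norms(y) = [0.49, 0.48, 0.26]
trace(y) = 0.60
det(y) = -0.03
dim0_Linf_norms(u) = [0.52, 0.52, 0.82]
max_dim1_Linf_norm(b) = 0.64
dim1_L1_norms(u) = [1.16, 1.22, 1.79]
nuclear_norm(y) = 1.08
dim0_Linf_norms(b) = [0.32, 0.48, 0.64]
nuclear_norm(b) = 1.59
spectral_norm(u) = 1.22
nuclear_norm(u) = 2.23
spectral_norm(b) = 1.24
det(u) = -0.21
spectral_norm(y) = 0.66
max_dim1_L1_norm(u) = 1.79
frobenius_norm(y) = 0.73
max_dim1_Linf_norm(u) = 0.82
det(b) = 0.02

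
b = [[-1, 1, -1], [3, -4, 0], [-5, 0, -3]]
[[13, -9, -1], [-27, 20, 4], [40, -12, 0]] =b @ [[-5, 0, 0], [3, -5, -1], [-5, 4, 0]]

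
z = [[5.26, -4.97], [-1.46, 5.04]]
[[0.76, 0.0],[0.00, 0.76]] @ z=[[4.0, -3.78], [-1.11, 3.83]]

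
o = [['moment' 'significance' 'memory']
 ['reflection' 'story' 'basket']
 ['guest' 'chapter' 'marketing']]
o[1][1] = 'story'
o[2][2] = 'marketing'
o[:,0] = ['moment', 'reflection', 'guest']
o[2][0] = 'guest'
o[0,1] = 'significance'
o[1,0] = 'reflection'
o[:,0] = ['moment', 'reflection', 'guest']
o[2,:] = ['guest', 'chapter', 'marketing']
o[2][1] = 'chapter'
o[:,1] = ['significance', 'story', 'chapter']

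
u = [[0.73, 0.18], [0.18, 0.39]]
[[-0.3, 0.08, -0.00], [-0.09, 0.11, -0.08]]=u@[[-0.41, 0.04, 0.05], [-0.03, 0.26, -0.23]]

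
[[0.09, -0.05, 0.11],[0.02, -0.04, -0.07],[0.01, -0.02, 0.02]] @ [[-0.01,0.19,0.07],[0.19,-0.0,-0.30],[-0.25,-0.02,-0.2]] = [[-0.04,  0.01,  -0.0],  [0.01,  0.01,  0.03],  [-0.01,  0.0,  0.00]]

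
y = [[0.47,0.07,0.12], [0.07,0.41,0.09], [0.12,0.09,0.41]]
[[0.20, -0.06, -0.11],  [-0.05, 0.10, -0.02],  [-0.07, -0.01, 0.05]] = y@[[0.51,-0.15,-0.28], [-0.15,0.28,-0.05], [-0.28,-0.05,0.22]]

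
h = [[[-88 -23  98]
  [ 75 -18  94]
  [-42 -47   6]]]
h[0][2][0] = -42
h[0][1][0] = 75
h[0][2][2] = 6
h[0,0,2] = 98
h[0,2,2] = 6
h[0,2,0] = -42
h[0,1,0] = 75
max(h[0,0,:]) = 98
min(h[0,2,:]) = -47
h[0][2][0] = -42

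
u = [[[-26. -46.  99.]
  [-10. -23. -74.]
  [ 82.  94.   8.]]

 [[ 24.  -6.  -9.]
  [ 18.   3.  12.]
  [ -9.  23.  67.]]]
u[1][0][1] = -6.0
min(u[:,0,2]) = -9.0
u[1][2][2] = 67.0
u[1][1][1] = 3.0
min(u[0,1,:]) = -74.0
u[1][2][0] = -9.0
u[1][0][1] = -6.0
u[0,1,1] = -23.0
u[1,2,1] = 23.0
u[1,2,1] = 23.0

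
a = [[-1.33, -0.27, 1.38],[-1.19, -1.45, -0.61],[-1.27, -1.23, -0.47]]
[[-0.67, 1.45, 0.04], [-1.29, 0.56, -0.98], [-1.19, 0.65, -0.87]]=a @[[0.37, -0.57, 0.23], [0.59, -0.12, 0.35], [-0.01, 0.48, 0.32]]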